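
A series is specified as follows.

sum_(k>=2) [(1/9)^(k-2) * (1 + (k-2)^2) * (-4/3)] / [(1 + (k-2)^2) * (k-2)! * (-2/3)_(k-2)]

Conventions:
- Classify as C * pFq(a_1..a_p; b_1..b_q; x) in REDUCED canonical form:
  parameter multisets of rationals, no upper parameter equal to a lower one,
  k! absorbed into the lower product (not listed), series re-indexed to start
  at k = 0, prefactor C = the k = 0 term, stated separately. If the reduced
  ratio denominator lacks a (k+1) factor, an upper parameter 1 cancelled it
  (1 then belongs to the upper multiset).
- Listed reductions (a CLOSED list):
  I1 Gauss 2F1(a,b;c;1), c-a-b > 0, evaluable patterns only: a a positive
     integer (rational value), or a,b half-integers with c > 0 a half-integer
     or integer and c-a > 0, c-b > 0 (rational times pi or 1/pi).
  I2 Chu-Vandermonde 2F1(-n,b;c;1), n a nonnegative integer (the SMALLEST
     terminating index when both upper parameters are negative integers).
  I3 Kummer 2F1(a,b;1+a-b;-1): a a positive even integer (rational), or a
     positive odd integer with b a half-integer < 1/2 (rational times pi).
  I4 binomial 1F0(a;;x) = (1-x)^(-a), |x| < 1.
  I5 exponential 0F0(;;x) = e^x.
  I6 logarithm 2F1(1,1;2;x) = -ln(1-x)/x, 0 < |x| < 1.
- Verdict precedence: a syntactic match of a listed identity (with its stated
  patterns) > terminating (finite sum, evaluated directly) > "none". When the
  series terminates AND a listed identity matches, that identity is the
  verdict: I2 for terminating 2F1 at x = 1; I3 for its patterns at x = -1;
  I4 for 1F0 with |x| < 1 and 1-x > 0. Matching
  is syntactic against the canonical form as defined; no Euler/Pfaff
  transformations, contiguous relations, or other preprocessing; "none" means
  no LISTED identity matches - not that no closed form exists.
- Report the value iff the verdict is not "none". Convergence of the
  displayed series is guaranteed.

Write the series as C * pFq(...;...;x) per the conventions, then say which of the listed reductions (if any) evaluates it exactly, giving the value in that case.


Key step: t_0 being -4/3, the factor k^2 + 1 cancels (top and bottom), leaving C = -4/3, x = 1/9.
Consecutive-term ratio: r(k) = (1/9) * 1 / [(k-2/3) (k+1)] - poly over poly, x = (1/9) from leading terms; C = -4/3 at k = 0.

The series (x = 1/9) is 0F1: upper {-}, lower {-2/3}, prefactor -4/3. Verdict: none. No listed pattern accepts 0F1(-; -2/3; 1/9).


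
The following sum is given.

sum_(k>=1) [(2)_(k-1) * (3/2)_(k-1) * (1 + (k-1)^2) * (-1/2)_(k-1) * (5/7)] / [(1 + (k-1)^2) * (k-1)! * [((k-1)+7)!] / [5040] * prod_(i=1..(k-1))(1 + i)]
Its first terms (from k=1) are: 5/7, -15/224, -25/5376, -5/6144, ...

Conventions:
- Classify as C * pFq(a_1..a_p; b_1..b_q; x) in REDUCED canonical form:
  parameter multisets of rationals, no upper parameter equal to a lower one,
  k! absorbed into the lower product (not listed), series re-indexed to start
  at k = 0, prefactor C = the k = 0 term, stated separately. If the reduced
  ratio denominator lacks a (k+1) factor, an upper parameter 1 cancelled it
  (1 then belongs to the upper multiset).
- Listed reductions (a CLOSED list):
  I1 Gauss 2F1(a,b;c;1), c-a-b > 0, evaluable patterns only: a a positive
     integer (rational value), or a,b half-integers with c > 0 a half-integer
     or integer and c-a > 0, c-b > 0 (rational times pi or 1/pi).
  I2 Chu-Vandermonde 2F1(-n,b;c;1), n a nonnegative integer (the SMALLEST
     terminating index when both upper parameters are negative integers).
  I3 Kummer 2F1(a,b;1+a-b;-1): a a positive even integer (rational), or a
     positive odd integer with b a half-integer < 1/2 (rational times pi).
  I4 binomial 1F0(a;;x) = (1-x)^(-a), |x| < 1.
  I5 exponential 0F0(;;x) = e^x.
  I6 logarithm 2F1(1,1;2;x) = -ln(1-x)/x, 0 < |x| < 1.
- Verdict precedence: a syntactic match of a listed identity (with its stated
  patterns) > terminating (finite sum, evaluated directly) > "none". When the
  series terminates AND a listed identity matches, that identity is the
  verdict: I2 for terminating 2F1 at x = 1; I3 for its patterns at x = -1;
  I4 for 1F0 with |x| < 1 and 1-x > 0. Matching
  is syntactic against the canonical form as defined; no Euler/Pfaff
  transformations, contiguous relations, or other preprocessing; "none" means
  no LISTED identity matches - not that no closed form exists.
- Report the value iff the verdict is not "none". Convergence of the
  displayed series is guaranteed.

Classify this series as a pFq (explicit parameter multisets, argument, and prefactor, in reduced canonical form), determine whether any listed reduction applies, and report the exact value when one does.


First insight: x = 1 and the denominator's factorial ratio (prefactor 5/7) is a lower Pochhammer.
Term ratio: r(k) = 1 * (k-1/2) (k+3/2) / [(k+8) (k+1)] - rational in k, leading ratio 1; with t_0 = 5/7, classification follows.

This is 5/7 * 2F1(-1/2, 3/2; 8; 1) in reduced canonical form. Verdict (x = 1): the half-integer Gauss pattern (I1) applies (x = 1; upper {-1/2, 3/2} half-integers, c = 8 in the evaluable pattern). Its exact value is (4194304/2081079) / pi.


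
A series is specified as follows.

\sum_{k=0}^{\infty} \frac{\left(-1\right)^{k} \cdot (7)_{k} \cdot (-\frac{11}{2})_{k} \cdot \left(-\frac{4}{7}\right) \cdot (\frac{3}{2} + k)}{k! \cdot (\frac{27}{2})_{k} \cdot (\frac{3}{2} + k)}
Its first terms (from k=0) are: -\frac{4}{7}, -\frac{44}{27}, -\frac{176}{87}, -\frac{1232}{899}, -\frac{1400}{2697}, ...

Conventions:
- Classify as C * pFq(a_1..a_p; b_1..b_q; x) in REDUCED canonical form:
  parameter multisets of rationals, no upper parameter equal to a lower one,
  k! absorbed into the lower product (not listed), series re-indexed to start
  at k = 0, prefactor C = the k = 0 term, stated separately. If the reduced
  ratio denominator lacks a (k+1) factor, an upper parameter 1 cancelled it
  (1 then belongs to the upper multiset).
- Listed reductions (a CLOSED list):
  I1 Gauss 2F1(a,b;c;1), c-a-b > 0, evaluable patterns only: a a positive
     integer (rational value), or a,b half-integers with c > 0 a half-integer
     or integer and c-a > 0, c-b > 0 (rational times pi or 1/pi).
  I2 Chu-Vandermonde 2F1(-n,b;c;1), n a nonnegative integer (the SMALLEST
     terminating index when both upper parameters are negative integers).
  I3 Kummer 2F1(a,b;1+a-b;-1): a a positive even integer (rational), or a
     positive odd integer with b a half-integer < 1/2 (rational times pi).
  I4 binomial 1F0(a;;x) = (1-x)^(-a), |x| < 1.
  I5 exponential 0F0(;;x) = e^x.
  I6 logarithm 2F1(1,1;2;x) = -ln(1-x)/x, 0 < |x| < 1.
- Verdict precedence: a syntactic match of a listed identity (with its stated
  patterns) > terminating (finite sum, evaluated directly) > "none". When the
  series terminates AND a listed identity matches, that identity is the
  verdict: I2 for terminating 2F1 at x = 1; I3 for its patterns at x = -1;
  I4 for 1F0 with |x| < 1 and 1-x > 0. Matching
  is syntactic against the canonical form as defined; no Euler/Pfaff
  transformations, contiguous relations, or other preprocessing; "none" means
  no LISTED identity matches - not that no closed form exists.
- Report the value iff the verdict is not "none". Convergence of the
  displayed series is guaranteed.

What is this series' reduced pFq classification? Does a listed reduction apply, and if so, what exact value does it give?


Canonical form: C = -\frac{4}{7} times 2F1 with upper {-\frac{11}{2}, 7}, lower {\frac{27}{2}}, x = -1. Verdict: Kummer's theorem (I3) applies (x = -1; c = \frac{27}{2} equals 1+a-b for upper {-\frac{11}{2}, 7}: listed pattern). Value: \left(-\frac{132793375}{67108864}\right) \cdot \pi.

Structural cue: x = -1 and k + 3/2 divides numerator and denominator alike; prefactor -4/7 after cancelling.
Consecutive-term ratio: r(k) = -1 * (k-\frac{11}{2}) (k+7) / [(k+\frac{27}{2}) (k+1)] - rational in k. x = -1; t_0 = -\frac{4}{7}; negate the roots.


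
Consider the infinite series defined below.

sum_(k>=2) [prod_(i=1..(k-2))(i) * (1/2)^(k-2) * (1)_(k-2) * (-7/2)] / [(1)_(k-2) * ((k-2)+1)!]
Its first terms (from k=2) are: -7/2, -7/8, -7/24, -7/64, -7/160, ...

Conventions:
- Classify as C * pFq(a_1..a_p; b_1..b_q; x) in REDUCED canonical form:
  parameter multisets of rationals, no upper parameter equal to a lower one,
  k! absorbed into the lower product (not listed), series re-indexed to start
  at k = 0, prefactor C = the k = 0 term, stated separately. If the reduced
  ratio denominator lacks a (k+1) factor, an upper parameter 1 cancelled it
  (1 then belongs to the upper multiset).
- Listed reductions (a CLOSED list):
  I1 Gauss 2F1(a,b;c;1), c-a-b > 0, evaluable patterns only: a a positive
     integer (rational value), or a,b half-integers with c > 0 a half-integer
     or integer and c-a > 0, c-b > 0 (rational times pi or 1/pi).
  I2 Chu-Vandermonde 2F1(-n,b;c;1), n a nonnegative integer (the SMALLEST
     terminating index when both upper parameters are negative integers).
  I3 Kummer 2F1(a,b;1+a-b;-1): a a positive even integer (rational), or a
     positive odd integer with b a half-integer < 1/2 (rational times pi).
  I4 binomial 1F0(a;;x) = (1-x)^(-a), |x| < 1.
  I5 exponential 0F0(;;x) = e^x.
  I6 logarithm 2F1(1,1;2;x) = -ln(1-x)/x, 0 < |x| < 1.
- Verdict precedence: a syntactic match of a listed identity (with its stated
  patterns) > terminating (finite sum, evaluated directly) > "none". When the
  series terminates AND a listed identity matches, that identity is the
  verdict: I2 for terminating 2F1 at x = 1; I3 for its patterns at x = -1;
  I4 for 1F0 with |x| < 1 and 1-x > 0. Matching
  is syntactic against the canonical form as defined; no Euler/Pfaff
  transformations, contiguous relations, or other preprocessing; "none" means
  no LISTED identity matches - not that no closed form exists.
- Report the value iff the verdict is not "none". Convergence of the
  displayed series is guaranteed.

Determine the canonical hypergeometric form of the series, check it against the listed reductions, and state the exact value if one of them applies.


With C = -7/2: the canonical form is 2F1(1, 1; 2; 1/2). Verdict (x = 1/2): the I6 logarithm reduction applies (the logarithm: parameters (1,1;2), x = 1/2). Exact value: 7 * ln(1/2).

Key step: with t_0 = -7/2, the running product (C = -7/2, x = 1/2) telescopes to a rising factorial.
Consecutive-term ratio: r(k) = (1/2) * (k+1) (k+1) / [(k+2) (k+1)] - rational in k. x = (1/2); t_0 = -7/2; negate the roots.


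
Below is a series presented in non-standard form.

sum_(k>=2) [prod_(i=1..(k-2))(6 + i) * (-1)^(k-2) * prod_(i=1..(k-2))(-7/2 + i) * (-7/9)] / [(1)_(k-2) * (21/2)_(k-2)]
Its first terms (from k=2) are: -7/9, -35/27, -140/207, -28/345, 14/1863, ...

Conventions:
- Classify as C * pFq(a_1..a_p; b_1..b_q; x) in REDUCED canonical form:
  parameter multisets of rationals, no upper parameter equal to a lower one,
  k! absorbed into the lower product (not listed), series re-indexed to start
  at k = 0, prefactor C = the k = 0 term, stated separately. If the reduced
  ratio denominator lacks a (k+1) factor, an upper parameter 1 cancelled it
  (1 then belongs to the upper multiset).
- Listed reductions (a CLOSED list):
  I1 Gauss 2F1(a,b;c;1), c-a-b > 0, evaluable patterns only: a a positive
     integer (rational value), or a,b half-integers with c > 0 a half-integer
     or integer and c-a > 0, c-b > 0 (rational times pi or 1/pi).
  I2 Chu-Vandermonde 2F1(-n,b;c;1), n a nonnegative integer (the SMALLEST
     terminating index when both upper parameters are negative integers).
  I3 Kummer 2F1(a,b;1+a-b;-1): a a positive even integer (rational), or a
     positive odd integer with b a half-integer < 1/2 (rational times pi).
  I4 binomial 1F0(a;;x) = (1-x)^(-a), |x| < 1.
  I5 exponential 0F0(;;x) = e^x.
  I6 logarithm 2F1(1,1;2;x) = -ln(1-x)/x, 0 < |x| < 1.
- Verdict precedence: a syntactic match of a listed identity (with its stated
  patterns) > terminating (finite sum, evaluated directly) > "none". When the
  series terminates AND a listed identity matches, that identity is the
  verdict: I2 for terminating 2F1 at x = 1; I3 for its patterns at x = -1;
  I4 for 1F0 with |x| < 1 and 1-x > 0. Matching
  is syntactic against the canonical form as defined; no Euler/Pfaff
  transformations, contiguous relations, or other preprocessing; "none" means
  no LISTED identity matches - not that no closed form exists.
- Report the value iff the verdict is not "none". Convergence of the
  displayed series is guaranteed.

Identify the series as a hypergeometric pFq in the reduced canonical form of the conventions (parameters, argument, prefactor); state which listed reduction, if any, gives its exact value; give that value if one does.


The tell: from the first term -7/9: the running product (prefactor -7/9) telescopes to a rising factorial.
Consecutive-term ratio: r(k) = (-1) * (k-5/2) (k+7) / [(k+21/2) (k+1)] - rational; roots negated = parameters, x = (-1), C = -7/9.

Classification (C = -7/9): 2F1 with upper {-5/2, 7}, lower {21/2}, argument x = -1. Verdict: Kummer's theorem (I3) applies (x = -1; c = 21/2 equals 1+a-b for upper {-5/2, 7}: listed pattern). Sum: (-11316305/12582912) * pi.


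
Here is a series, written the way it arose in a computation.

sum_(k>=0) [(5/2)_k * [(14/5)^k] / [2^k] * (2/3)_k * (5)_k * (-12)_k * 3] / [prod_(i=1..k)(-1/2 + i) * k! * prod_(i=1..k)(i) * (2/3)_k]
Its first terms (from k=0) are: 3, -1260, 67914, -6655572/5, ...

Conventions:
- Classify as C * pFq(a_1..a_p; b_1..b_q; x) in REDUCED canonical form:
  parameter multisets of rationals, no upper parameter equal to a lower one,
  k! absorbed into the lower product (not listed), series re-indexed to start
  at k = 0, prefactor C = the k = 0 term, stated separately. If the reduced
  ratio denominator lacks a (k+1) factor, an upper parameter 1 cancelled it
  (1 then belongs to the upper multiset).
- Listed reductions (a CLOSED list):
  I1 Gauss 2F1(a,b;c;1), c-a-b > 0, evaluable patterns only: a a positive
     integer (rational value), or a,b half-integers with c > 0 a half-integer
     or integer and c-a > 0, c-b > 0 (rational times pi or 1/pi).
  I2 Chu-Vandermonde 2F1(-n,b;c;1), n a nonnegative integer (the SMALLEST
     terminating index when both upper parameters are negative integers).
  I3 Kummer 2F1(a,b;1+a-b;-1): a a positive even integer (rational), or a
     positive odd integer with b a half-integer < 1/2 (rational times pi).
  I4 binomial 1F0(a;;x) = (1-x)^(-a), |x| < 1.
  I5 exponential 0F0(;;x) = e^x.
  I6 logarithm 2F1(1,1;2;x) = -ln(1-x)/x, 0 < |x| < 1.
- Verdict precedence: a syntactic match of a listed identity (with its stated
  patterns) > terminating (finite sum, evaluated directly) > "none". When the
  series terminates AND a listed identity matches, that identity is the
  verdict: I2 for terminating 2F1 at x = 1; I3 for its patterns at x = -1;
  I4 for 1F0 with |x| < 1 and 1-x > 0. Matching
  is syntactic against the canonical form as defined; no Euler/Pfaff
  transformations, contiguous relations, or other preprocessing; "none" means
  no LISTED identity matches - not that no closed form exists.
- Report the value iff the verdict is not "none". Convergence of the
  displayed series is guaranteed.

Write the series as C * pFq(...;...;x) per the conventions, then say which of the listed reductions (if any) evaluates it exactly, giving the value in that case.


At argument 7/5: a 3F2 with upper {-12, 5/2, 5}, lower {1/2, 1}, scaled by C = 3. Verdict: terminating - the sum ends at index 12 because -12 is a negative integer; exact evaluation follows. Sum: 83284806912/9765625.

Key observation: x = (7/5) and the two k-th powers (C = 3, x = 7/5) combine into one argument.
Ratio: r(k) = (7/5) * (k-12) (k+5/2) (k+5) / [(k+1/2) (k+1) (k+1)] - rational in k. x = (7/5); t_0 = 3; negate the roots.


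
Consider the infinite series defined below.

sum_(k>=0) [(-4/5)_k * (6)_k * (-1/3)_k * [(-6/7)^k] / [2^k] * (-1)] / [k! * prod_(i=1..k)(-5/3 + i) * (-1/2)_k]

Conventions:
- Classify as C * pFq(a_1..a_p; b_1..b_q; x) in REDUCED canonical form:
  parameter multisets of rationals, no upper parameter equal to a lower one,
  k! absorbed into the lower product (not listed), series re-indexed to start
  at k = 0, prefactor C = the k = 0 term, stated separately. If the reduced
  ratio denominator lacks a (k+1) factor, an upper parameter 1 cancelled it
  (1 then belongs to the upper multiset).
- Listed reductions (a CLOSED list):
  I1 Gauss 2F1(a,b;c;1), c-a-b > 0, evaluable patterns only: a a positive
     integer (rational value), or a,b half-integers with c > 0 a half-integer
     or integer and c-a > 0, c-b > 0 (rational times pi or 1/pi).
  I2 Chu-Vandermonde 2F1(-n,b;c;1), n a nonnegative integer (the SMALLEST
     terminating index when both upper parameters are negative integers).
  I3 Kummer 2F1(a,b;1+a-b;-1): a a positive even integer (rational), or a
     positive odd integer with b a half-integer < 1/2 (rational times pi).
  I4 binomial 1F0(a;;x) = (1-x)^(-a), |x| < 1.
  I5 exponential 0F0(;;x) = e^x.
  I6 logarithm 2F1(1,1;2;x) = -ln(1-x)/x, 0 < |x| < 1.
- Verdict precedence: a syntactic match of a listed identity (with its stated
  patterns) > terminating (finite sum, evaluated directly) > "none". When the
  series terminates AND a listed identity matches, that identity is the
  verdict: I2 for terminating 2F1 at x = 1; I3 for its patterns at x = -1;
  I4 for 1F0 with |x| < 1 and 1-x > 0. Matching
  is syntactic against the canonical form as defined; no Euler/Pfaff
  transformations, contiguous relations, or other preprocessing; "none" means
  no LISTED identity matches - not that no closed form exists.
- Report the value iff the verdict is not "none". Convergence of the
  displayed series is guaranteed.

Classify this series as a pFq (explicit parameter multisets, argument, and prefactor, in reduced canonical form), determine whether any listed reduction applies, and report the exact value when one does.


This is -1 * 3F2(-4/5, -1/3, 6; -2/3, -1/2; -3/7) in reduced canonical form. Verdict: none - at argument -3/7 the multisets {-4/5, -1/3, 6} ; {-2/3, -1/2} match no listed identity.

Key step: t_0 being -1, the two k-th powers (C = -1) combine into one argument.
Step ratio: r(k) = (-3/7) * (k-4/5) (k-1/3) (k+6) / [(k-2/3) (k-1/2) (k+1)] - poly over poly, x = (-3/7) from leading terms; C = -1 at k = 0.


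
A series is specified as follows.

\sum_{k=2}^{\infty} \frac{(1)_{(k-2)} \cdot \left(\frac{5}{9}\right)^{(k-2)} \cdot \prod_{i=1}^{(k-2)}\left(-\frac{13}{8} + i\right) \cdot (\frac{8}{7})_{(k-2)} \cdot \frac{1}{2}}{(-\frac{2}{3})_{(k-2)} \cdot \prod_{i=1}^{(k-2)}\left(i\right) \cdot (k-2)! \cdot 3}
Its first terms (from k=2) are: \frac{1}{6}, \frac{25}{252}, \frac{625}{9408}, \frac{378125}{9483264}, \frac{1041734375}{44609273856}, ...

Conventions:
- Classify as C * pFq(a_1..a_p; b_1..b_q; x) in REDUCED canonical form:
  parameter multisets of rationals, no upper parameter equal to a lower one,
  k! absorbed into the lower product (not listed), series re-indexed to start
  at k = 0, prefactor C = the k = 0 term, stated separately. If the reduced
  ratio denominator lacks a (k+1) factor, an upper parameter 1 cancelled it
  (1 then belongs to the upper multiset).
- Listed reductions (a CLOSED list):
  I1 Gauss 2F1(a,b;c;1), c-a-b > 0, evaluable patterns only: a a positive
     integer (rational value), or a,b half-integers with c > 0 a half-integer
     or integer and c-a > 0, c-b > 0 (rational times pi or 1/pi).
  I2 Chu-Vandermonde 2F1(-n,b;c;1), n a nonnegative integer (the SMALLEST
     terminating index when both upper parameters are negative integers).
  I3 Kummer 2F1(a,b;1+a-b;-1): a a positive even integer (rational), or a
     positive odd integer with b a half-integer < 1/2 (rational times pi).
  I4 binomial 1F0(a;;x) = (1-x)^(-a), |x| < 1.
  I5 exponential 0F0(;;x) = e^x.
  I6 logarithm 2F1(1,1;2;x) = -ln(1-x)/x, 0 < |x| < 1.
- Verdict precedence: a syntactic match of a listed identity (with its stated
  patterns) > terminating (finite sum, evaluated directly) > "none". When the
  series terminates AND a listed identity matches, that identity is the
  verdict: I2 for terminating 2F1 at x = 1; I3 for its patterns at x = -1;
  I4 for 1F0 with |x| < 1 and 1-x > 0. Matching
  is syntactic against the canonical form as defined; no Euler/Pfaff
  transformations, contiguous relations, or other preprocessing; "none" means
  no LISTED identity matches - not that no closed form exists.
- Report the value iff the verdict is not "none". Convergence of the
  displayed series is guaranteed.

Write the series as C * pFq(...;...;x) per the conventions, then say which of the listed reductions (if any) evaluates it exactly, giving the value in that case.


Classification (C = \frac{1}{6}): 2F1 with upper {-\frac{5}{8}, \frac{8}{7}}, lower {-\frac{2}{3}}, argument x = \frac{5}{9}. Verdict: none (x = \frac{5}{9}): each listed identity misses the multisets {-\frac{5}{8}, \frac{8}{7}} ; {-\frac{2}{3}}.

Key step: t_0 = \frac{1}{6} here, and the constant factors (C = 1/6) combine into one prefactor.
Adjacent-term ratio: r(k) = \frac{5}{9} * (k-\frac{5}{8}) (k+\frac{8}{7}) / [(k-\frac{2}{3}) (k+1)] - poly over poly, x = \frac{5}{9} from leading terms; C = \frac{1}{6} at k = 0.


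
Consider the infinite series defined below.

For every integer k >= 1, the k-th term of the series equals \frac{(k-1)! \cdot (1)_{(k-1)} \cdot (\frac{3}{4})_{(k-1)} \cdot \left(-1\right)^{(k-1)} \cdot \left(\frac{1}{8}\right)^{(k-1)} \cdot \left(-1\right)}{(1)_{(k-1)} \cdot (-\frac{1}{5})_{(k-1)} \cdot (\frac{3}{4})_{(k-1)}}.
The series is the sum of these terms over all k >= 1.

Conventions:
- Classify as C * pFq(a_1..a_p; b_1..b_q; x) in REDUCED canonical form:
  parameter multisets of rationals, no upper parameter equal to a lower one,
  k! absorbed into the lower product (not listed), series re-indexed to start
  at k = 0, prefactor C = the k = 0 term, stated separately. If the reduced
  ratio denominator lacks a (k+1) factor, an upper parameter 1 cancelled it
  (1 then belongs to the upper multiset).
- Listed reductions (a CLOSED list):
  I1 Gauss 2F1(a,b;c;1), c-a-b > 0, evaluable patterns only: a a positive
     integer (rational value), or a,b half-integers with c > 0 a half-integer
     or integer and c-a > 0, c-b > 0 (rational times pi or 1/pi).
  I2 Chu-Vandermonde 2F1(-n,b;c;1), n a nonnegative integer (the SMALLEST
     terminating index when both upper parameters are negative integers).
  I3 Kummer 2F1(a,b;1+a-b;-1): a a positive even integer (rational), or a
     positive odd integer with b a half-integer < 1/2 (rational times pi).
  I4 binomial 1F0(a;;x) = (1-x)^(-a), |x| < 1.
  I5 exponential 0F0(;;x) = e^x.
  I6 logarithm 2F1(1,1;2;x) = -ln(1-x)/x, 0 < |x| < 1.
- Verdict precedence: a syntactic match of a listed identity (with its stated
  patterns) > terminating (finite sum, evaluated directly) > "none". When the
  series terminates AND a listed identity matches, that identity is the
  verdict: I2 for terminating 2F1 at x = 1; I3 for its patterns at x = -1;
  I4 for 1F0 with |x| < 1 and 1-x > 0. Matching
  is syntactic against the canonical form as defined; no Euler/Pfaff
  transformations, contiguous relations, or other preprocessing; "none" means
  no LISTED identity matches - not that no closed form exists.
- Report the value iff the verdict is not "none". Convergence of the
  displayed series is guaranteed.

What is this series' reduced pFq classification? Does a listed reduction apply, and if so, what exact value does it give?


Prefactor -1, argument -\frac{1}{8}: 2F1 with upper {1, 1} over lower {-\frac{1}{5}}. Verdict: none. A 2F1 with upper {1, 1} fits none of I1-I6 at x = -\frac{1}{8}; the sum runs forever.

First insight: t_0 = -1 here, and the factorial ratio (C = -1) (k+a-1)!/(a-1)! is a rising factorial (a)_k.
Step ratio: r(k) = -\frac{1}{8} * (k+1) (k+1) / [(k-\frac{1}{5}) (k+1)] - rational in k, leading ratio -\frac{1}{8}; with t_0 = -1, classification follows.


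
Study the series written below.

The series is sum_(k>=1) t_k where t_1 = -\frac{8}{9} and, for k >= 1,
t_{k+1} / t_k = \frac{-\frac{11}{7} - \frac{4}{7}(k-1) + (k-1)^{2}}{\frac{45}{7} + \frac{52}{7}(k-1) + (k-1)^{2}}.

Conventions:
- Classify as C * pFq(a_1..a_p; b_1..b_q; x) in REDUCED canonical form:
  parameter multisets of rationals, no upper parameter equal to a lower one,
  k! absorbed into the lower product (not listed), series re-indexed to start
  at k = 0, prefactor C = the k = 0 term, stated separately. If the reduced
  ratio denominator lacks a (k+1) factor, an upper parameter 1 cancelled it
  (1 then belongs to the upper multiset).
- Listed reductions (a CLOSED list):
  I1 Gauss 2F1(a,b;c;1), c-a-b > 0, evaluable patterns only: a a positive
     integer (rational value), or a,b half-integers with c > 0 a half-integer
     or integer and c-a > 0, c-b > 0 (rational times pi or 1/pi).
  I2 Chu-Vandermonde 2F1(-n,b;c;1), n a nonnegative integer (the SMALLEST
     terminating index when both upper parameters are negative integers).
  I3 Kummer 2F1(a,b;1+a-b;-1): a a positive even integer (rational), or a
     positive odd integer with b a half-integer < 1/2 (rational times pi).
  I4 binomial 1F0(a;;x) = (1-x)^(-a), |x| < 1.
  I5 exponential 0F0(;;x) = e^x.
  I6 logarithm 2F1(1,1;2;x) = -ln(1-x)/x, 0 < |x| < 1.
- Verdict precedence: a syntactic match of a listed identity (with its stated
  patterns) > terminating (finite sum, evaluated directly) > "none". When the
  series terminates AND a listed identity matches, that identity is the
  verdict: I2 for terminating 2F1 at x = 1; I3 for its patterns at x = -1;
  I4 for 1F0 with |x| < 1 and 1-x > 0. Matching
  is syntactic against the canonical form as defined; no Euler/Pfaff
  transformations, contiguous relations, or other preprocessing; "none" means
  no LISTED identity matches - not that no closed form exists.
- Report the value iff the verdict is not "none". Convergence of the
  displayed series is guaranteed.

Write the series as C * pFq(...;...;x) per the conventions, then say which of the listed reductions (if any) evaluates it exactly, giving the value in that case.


This is -\frac{8}{9} * 2F1(-\frac{11}{7}, 1; \frac{45}{7}; 1) in reduced canonical form. Verdict (x = 1): Gauss's theorem (I1) applies (x = 1: the Gamma ratio telescopes since c-a-b = 7 > 0 and a = 1 in Z>0). Sum: -\frac{304}{441}.

Structural cue: from the first term -\frac{8}{9}: factor the ratio over Q (prefactor -8/9): negated roots = parameters.
Step ratio: r(k) = 1 * (k-\frac{11}{7}) (k+1) / [(k+\frac{45}{7}) (k+1)] - rational; roots negated = parameters, x = 1, C = -\frac{8}{9}.


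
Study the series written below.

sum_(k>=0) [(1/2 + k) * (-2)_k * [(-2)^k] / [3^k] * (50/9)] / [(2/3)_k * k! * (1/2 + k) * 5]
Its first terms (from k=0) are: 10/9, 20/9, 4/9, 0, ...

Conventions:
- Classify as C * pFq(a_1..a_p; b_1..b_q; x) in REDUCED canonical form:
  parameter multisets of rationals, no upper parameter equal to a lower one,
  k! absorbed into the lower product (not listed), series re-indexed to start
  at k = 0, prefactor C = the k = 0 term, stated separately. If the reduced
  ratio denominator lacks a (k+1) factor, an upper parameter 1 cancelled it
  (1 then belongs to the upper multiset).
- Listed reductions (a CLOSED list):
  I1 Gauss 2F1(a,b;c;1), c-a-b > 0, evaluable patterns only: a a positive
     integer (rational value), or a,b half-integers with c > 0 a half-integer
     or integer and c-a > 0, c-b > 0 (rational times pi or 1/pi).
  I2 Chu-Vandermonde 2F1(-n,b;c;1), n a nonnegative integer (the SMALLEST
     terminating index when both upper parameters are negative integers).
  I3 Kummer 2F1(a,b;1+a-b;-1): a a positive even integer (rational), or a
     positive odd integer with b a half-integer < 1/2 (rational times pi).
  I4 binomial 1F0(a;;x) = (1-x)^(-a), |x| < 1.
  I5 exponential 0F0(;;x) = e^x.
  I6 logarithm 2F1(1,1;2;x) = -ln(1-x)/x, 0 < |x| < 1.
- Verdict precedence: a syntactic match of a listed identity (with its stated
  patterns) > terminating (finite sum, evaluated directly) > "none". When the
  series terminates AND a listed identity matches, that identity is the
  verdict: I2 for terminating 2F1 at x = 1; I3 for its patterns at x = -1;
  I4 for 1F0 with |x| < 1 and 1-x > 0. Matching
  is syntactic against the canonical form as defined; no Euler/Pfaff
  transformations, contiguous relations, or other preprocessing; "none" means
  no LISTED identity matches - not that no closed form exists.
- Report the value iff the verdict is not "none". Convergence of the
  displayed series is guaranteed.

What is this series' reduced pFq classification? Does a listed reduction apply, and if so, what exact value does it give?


Canonical form: C = 10/9 times 1F1 with upper {-2}, lower {2/3}, x = -2/3. Verdict: terminating - upper parameter -2 makes this a finite sum (last index 2), evaluated exactly. Sum: 34/9.

First insight: x = (-2/3) and the two geometric factors (C = 10/9, x = -2/3) combine into one argument.
Step ratio: r(k) = (-2/3) * (k-2) / [(k+2/3) (k+1)] - rational in k, leading ratio (-2/3); with t_0 = 10/9, classification follows.


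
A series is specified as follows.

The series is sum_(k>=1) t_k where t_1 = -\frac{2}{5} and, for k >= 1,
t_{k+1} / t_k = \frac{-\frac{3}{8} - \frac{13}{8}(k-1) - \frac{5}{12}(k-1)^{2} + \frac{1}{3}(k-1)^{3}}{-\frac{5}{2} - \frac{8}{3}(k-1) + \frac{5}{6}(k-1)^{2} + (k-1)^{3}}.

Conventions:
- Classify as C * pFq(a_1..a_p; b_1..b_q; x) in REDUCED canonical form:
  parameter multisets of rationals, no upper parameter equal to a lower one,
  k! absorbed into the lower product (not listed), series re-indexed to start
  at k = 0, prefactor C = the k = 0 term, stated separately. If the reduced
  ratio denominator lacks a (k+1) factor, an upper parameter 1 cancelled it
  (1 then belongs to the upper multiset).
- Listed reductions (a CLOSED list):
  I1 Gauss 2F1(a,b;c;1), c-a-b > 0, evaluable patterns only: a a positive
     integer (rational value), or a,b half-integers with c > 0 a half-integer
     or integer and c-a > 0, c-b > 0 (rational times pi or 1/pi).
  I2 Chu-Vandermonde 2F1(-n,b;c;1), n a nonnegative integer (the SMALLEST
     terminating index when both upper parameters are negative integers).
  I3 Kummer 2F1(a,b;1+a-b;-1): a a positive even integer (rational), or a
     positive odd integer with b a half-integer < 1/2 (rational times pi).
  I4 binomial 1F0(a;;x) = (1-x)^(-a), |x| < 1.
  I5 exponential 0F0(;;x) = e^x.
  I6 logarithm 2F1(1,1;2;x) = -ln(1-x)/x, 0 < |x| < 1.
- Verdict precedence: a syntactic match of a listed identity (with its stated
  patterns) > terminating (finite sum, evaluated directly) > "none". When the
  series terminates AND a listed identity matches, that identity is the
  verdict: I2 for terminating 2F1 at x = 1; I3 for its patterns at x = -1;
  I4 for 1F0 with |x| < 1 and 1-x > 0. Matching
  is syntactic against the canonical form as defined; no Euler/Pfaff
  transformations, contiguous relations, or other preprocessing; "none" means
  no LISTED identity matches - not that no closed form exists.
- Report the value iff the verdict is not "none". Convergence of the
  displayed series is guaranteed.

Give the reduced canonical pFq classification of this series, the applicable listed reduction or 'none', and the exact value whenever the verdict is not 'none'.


This is -\frac{2}{5} * 2F1(-3, \frac{1}{4}; -\frac{5}{3}; \frac{1}{3}) in reduced canonical form. Verdict: terminating - upper -3 stops the sum at k = 3; the 4 terms are added exactly. Sum: -\frac{751}{1600}.

First insight: from the first term -\frac{2}{5}: roots of the ratio polynomials (C = -2/5, x = 1/3) are the negated parameters.
Consecutive-term ratio: r(k) = \frac{1}{3} * (k-3) (k+\frac{1}{4}) / [(k-\frac{5}{3}) (k+1)] ; factor over Q: parameters, x = \frac{1}{3}, and C = -\frac{2}{5}.


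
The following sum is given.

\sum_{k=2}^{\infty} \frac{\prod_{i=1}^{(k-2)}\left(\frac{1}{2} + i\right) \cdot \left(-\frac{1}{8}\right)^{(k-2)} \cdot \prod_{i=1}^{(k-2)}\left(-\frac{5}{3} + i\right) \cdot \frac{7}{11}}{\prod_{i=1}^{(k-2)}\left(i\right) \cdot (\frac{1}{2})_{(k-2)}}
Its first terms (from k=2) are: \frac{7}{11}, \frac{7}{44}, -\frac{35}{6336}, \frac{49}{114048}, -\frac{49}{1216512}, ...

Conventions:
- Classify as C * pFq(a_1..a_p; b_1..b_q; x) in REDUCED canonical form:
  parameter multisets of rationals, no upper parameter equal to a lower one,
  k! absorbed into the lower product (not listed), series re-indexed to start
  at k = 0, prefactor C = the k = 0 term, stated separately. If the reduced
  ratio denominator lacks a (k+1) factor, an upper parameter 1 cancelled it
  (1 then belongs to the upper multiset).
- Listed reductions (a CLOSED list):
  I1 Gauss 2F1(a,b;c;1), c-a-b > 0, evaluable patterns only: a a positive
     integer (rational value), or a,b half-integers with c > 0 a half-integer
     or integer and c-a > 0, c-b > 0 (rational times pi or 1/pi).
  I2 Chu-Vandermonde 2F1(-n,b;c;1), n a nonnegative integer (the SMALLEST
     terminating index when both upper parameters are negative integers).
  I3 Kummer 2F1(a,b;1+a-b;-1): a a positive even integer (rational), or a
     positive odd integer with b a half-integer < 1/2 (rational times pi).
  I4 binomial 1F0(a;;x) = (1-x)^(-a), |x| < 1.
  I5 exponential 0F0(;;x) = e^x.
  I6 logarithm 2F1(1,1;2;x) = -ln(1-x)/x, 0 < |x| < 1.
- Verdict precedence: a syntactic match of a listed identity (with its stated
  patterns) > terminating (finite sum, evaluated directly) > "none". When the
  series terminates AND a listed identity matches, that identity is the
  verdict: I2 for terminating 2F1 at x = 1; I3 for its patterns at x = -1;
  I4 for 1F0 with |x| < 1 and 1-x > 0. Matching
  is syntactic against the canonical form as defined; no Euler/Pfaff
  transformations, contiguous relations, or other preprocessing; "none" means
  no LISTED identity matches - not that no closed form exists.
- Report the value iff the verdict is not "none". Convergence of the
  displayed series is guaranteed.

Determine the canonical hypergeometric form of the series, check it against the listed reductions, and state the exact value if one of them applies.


Reduced: x = -\frac{1}{8}, 2F1, upper = {-\frac{2}{3}, \frac{3}{2}}, lower = {\frac{1}{2}}, C = \frac{7}{11}. Verdict: no listed reduction: x = -\frac{1}{8} and upper {-\frac{2}{3}, \frac{3}{2}} fail every I1-I6 pattern.

Structural cue: from the first term \frac{7}{11}: the running product (C = 7/11) telescopes to a rising factorial.
Term ratio: r(k) = -\frac{1}{8} * (k-\frac{2}{3}) (k+\frac{3}{2}) / [(k+\frac{1}{2}) (k+1)] - poly over poly, x = -\frac{1}{8} from leading terms; C = \frac{7}{11} at k = 0.


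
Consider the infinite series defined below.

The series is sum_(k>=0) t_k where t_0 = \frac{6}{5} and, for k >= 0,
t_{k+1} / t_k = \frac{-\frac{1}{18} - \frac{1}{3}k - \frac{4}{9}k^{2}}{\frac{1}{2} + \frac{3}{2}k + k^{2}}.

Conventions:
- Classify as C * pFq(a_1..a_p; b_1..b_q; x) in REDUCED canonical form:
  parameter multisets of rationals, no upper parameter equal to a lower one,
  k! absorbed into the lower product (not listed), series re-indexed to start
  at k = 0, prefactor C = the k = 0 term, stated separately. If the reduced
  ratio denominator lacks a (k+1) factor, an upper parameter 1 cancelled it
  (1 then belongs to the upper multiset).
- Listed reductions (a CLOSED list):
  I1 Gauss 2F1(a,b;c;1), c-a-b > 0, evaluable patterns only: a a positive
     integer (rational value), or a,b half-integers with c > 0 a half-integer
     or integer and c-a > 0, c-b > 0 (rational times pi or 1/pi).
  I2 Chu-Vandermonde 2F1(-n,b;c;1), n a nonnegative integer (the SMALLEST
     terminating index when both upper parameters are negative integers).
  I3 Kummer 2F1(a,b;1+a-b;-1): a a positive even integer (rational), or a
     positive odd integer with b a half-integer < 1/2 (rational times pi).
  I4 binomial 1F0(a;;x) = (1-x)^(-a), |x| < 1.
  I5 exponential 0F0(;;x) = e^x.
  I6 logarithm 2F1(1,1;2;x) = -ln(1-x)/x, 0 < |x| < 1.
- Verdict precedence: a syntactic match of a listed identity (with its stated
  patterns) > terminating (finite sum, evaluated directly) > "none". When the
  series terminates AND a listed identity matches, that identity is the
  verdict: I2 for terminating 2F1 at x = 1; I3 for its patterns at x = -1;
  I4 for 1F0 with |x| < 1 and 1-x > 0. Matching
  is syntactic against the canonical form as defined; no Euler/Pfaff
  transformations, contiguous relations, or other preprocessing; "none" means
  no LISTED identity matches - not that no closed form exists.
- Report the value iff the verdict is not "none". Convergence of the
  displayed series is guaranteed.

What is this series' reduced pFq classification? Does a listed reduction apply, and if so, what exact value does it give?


Key step: from the first term \frac{6}{5}: roots of the ratio polynomials (C = 6/5) are the negated parameters.
Consecutive-term ratio: r(k) = -\frac{4}{9} * (k+\frac{1}{4}) / [(k+1)] - poly over poly, x = -\frac{4}{9} from leading terms; C = \frac{6}{5} at k = 0.

Reduced: x = -\frac{4}{9}, 1F0, upper = {\frac{1}{4}}, lower = {-}, C = \frac{6}{5}. Verdict at x = -\frac{4}{9}: binomial (I4) matches (the 1F0 binomial series: exponent -1/4, x = -\frac{4}{9}). Hence: \frac{6}{5} \cdot \left(\frac{13}{9}\right)^{-\frac{1}{4}}.


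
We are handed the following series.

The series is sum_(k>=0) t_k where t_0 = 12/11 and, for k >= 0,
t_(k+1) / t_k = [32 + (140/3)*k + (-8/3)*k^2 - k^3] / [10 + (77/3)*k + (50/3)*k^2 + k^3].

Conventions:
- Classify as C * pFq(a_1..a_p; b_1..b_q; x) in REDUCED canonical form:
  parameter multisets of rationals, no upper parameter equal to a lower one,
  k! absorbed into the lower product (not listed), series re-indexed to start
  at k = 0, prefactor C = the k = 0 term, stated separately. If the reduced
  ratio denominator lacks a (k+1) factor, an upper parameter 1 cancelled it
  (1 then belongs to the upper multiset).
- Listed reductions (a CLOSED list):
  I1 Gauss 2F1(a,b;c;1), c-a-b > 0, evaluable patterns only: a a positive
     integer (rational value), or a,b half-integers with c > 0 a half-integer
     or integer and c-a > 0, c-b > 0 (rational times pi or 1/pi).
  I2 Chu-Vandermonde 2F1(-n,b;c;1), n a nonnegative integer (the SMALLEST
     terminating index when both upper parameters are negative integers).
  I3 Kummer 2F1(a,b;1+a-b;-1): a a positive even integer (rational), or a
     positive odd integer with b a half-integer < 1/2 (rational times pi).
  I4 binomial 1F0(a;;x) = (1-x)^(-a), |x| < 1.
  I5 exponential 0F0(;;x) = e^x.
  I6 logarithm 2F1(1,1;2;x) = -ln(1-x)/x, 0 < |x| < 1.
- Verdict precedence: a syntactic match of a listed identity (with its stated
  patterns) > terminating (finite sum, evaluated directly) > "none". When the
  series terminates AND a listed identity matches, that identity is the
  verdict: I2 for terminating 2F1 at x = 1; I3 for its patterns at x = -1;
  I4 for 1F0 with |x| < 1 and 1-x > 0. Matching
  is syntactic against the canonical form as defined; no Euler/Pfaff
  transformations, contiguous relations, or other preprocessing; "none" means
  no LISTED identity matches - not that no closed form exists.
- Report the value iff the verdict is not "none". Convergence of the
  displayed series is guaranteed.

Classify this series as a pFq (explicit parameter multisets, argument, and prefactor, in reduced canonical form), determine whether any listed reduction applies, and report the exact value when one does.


Key observation: t_0 = 12/11 here, and the expanded ratio factors over Q; C = 12/11, x = -1, roots give parameters.
Step ratio: r(k) = (-1) * (k-6) (k+8) / [(k+15) (k+1)] - rational in k. x = (-1); t_0 = 12/11; negate the roots.

Classification (C = 12/11): 2F1 with upper {-6, 8}, lower {15}, argument x = -1. Verdict: Kummer's theorem (I3) matches (x = -1; c = 15 equals 1+a-b for upper {-6, 8}: listed pattern). Its exact value is 78/5.


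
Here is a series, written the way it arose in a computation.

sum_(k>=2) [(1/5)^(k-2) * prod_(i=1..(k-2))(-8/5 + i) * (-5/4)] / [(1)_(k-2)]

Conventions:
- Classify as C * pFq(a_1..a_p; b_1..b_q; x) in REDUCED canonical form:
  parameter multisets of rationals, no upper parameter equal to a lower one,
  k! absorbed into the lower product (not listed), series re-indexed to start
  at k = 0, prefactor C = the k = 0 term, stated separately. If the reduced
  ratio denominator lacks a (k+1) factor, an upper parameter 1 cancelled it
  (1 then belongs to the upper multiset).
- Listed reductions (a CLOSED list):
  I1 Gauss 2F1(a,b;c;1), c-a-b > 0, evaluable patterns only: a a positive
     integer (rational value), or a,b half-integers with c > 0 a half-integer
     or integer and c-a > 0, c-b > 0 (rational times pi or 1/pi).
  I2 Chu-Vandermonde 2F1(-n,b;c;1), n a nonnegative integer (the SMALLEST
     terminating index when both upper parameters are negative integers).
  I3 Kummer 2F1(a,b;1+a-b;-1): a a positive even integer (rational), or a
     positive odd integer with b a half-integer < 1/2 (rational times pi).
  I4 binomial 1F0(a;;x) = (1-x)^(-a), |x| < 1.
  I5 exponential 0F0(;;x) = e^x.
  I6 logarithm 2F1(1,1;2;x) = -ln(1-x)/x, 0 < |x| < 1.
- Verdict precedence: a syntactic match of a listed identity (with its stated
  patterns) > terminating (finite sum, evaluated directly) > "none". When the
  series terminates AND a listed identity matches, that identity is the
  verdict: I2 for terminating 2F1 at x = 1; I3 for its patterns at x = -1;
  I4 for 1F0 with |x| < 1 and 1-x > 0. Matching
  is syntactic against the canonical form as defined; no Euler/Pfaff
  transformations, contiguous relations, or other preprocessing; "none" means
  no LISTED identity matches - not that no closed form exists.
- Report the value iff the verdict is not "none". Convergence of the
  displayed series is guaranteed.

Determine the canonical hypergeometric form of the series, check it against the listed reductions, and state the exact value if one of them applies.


The tell: with t_0 = -5/4, (1)_k (C = -5/4, x = 1/5) is k! itself.
Adjacent-term ratio: r(k) = (1/5) * (k-3/5) / [(k+1)] ; factor over Q: parameters, x = (1/5), and C = -5/4.

Canonical form: C = -5/4 times 1F0 with upper {-3/5}, lower {-}, x = 1/5. Verdict: the binomial series (I4) fires (the 1F0 binomial series: exponent 3/5, x = 1/5). Hence: (-5/4) * (4/5)^(3/5).
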